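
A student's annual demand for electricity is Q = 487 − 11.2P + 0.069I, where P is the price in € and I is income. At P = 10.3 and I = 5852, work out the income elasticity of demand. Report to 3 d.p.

0.521

At P = 10.3, I = 5852: Q = 775.428.
Holding P constant, ∂Q/∂I = 0.069.
η_I = (∂Q/∂I)·(I/Q) = 0.069 × (5852/775.428) = 0.521.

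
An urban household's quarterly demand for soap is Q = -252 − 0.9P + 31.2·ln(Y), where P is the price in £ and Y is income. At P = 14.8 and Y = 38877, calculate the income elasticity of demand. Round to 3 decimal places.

0.484

At P = 14.8, Y = 38877: Q = 64.407.
Holding P constant, ∂Q/∂Y = 31.2/Y = 0.000802531.
η_Y = (∂Q/∂Y)·(Y/Q) = 0.000802531 × (38877/64.407) = 0.484.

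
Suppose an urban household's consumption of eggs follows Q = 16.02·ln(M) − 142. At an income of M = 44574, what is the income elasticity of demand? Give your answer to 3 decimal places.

0.543

At M = 44574: Q = 29.493.
dQ/dM = 16.02/M = 0.000359402 at this income.
η = (dQ/dM)·(M/Q) = 0.000359402 × (44574/29.493) = 0.543.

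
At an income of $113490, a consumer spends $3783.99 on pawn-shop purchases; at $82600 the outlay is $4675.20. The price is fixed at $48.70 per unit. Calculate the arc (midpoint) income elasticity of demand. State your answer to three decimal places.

With a constant price, Q₁ = 3783.99/48.70 = 77.700 and Q₂ = 4675.20/48.70 = 96.000 (equivalently, work directly with expenditure since P cancels).
Midpoint %ΔQ = (4675.20 − 3783.99)/4229.59 = 0.21071; midpoint %ΔI = (82600 − 113490)/98045 = -0.31506.
η = 0.21071 / -0.31506 = -0.669.

-0.669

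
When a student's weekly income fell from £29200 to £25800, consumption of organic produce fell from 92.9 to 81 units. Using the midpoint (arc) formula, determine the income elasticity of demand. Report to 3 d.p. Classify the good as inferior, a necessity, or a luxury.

ΔQ = 81 − 92.9 = -11.9; midpoint Q̄ = (92.9 + 81)/2 = 86.95.
ΔI = 25800 − 29200 = -3400; midpoint Ī = (29200 + 25800)/2 = 27500.
η = (ΔQ/Q̄) ÷ (ΔI/Ī) = (-11.9/86.95) ÷ (-3400/27500) = 1.107.
η > 1 ⇒ luxury.

1.107 (luxury)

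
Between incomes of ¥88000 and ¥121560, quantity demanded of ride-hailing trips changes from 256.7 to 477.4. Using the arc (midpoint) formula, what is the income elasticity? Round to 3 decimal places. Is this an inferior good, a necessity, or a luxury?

1.877 (luxury)

ΔQ = 477.4 − 256.7 = 220.7; midpoint Q̄ = (256.7 + 477.4)/2 = 367.05.
ΔI = 121560 − 88000 = 33560; midpoint Ī = (88000 + 121560)/2 = 104780.
η = (ΔQ/Q̄) ÷ (ΔI/Ī) = (220.7/367.05) ÷ (33560/104780) = 1.877.
η > 1 ⇒ luxury.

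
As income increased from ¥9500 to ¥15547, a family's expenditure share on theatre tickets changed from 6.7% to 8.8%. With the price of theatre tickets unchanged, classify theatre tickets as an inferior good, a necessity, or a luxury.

luxury

The budget share rises as income rises, so η > 1.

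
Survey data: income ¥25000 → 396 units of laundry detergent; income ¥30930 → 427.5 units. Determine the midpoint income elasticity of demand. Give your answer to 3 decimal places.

0.361

ΔQ = 427.5 − 396 = 31.5; midpoint Q̄ = (396 + 427.5)/2 = 411.75.
ΔI = 30930 − 25000 = 5930; midpoint Ī = (25000 + 30930)/2 = 27965.
η = (ΔQ/Q̄) ÷ (ΔI/Ī) = (31.5/411.75) ÷ (5930/27965) = 0.361.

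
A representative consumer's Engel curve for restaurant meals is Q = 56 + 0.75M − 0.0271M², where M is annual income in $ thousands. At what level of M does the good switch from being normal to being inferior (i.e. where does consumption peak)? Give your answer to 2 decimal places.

dQ/dM = 0.75 − 0.0542M.
The good is inferior where dQ/dM < 0. Setting dQ/dM = 0 gives M = 0.75 / 0.0542 = 13.84.

13.84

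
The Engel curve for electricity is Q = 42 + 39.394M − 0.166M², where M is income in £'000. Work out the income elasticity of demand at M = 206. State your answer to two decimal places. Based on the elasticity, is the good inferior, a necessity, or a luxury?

-5.37 (inferior good)

At M = 206: Q = 1112.7880.
dQ/dM = 39.394 − 0.332M = -28.99800.
η = (dQ/dM)·(M/Q) = -28.99800 × (206/1112.7880) = -5.37.
η < 0 ⇒ inferior good.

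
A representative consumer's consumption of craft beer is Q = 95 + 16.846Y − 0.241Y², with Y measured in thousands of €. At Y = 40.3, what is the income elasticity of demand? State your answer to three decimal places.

-0.272

At Y = 40.3: Q = 382.4881.
dQ/dY = 16.846 − 0.482Y = -2.57860.
η = (dQ/dY)·(Y/Q) = -2.57860 × (40.3/382.4881) = -0.272.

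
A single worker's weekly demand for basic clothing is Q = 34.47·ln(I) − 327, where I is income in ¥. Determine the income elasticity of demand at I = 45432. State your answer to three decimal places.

0.808

At I = 45432: Q = 42.655.
dQ/dI = 34.47/I = 0.000758716 at this income.
η = (dQ/dI)·(I/Q) = 0.000758716 × (45432/42.655) = 0.808.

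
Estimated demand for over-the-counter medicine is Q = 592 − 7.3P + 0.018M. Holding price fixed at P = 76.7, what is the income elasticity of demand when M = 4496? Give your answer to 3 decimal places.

At P = 76.7, M = 4496: Q = 113.018.
Holding P constant, ∂Q/∂M = 0.018.
η_M = (∂Q/∂M)·(M/Q) = 0.018 × (4496/113.018) = 0.716.

0.716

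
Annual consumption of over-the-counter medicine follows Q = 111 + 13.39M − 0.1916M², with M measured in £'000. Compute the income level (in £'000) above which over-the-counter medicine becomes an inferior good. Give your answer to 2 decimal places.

34.94

dQ/dM = 13.39 − 0.3832M.
The good is inferior where dQ/dM < 0. Setting dQ/dM = 0 gives M = 13.39 / 0.3832 = 34.94.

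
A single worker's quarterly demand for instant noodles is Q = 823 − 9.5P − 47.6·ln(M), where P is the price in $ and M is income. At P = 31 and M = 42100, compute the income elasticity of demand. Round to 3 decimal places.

At P = 31, M = 42100: Q = 21.665.
Holding P constant, ∂Q/∂M = -47.6/M = -0.00113064.
η_M = (∂Q/∂M)·(M/Q) = -0.00113064 × (42100/21.665) = -2.197.

-2.197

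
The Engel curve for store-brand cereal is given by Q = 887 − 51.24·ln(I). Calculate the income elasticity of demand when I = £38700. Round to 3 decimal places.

At I = 38700: Q = 345.721.
dQ/dI = -51.24/I = -0.00132403 at this income.
η = (dQ/dI)·(I/Q) = -0.00132403 × (38700/345.721) = -0.148.

-0.148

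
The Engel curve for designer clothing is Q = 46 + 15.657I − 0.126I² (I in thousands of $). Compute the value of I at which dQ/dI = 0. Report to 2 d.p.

62.13

dQ/dI = 15.657 − 0.252I.
The good is inferior where dQ/dI < 0. Setting dQ/dI = 0 gives I = 15.657 / 0.252 = 62.13.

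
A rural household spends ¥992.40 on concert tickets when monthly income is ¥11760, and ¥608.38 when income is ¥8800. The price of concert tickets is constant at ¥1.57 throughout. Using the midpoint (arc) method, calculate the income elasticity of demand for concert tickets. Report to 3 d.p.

With a constant price, Q₁ = 992.40/1.57 = 632.102 and Q₂ = 608.38/1.57 = 387.503 (equivalently, work directly with expenditure since P cancels).
Midpoint %ΔQ = (608.38 − 992.40)/800.39 = -0.47979; midpoint %ΔI = (8800 − 11760)/10280 = -0.28794.
η = -0.47979 / -0.28794 = 1.666.

1.666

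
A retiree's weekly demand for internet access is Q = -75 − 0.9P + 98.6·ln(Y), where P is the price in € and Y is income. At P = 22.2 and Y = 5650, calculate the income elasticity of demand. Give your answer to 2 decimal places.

0.13

At P = 22.2, Y = 5650: Q = 756.866.
Holding P constant, ∂Q/∂Y = 98.6/Y = 0.0174513.
η_Y = (∂Q/∂Y)·(Y/Q) = 0.0174513 × (5650/756.866) = 0.13.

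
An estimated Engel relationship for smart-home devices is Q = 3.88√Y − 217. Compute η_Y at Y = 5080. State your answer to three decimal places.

2.322

At Y = 5080: Q = 59.544.
dQ/dY = 3.88/(2√Y) = 0.0272189 at this income.
η = (dQ/dY)·(Y/Q) = 0.0272189 × (5080/59.544) = 2.322.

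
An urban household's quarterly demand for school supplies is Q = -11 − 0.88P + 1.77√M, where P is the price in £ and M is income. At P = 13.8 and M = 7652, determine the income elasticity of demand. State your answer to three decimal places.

0.588

At P = 13.8, M = 7652: Q = 131.688.
Holding P constant, ∂Q/∂M = 1.77/(2√M) = 0.0101171.
η_M = (∂Q/∂M)·(M/Q) = 0.0101171 × (7652/131.688) = 0.588.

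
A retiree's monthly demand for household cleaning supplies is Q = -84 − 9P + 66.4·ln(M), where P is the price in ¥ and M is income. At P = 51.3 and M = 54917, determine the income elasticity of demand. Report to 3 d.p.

At P = 51.3, M = 54917: Q = 178.962.
Holding P constant, ∂Q/∂M = 66.4/M = 0.0012091.
η_M = (∂Q/∂M)·(M/Q) = 0.0012091 × (54917/178.962) = 0.371.

0.371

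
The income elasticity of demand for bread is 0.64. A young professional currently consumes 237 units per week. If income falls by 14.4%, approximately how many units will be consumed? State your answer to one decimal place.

%ΔQ ≈ η × %ΔI = 0.64 × (-14.4%) = -9.216%.
New Q ≈ 237 × (1 − 0.09216) = 215.2.

215.2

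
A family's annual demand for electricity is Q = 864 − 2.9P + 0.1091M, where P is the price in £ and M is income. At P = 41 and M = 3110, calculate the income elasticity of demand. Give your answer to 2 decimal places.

0.31

At P = 41, M = 3110: Q = 1084.401.
Holding P constant, ∂Q/∂M = 0.1091.
η_M = (∂Q/∂M)·(M/Q) = 0.1091 × (3110/1084.401) = 0.31.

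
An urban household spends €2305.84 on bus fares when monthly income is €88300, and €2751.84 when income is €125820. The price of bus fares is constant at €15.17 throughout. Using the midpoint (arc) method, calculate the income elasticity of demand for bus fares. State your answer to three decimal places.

0.503

With a constant price, Q₁ = 2305.84/15.17 = 152.000 and Q₂ = 2751.84/15.17 = 181.400 (equivalently, work directly with expenditure since P cancels).
Midpoint %ΔQ = (2751.84 − 2305.84)/2528.84 = 0.17637; midpoint %ΔI = (125820 − 88300)/107060 = 0.35046.
η = 0.17637 / 0.35046 = 0.503.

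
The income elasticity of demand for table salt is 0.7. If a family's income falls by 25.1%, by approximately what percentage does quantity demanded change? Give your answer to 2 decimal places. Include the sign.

-17.57%

%ΔQ ≈ η × %ΔI = 0.7 × (-25.1%) = -17.57%.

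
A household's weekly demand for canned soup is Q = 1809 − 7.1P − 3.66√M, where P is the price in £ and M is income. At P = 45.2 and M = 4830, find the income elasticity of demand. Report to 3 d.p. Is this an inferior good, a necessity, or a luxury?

At P = 45.2, M = 4830: Q = 1233.717.
Holding P constant, ∂Q/∂M = -3.66/(2√M) = -0.0263316.
η_M = (∂Q/∂M)·(M/Q) = -0.0263316 × (4830/1233.717) = -0.103.
Since η < 0, this is an inferior good.

-0.103 (inferior good)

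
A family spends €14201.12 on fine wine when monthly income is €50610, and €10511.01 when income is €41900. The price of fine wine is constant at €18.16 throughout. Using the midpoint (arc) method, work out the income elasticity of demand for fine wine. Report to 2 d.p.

With a constant price, Q₁ = 14201.12/18.16 = 782.000 and Q₂ = 10511.01/18.16 = 578.800 (equivalently, work directly with expenditure since P cancels).
Midpoint %ΔQ = (10511.01 − 14201.12)/12356.07 = -0.29865; midpoint %ΔI = (41900 − 50610)/46255 = -0.18830.
η = -0.29865 / -0.18830 = 1.59.

1.59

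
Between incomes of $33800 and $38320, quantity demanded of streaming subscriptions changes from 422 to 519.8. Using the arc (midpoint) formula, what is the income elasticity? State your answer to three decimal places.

ΔQ = 519.8 − 422 = 97.8; midpoint Q̄ = (422 + 519.8)/2 = 470.9.
ΔI = 38320 − 33800 = 4520; midpoint Ī = (33800 + 38320)/2 = 36060.
η = (ΔQ/Q̄) ÷ (ΔI/Ī) = (97.8/470.9) ÷ (4520/36060) = 1.657.

1.657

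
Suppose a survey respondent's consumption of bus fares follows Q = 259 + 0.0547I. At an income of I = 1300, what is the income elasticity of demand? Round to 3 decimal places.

0.215

At I = 1300: Q = 330.110.
dQ/dI = 0.0547.
η = (dQ/dI)·(I/Q) = 0.0547 × (1300/330.110) = 0.215.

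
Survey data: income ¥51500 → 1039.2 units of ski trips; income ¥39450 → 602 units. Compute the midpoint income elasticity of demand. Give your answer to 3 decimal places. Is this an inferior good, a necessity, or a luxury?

ΔQ = 602 − 1039.2 = -437.2; midpoint Q̄ = (1039.2 + 602)/2 = 820.6.
ΔI = 39450 − 51500 = -12050; midpoint Ī = (51500 + 39450)/2 = 45475.
η = (ΔQ/Q̄) ÷ (ΔI/Ī) = (-437.2/820.6) ÷ (-12050/45475) = 2.011.
η > 1 ⇒ luxury.

2.011 (luxury)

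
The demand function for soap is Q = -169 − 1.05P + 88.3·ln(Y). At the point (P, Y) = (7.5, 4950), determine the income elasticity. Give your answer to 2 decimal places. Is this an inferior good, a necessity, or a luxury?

0.15 (necessity)

At P = 7.5, Y = 4950: Q = 574.306.
Holding P constant, ∂Q/∂Y = 88.3/Y = 0.0178384.
η_Y = (∂Q/∂Y)·(Y/Q) = 0.0178384 × (4950/574.306) = 0.15.
Since 0 < η < 1, this is a necessity.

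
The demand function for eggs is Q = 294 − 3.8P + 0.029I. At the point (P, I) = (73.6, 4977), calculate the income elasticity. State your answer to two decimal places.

At P = 73.6, I = 4977: Q = 158.653.
Holding P constant, ∂Q/∂I = 0.029.
η_I = (∂Q/∂I)·(I/Q) = 0.029 × (4977/158.653) = 0.91.

0.91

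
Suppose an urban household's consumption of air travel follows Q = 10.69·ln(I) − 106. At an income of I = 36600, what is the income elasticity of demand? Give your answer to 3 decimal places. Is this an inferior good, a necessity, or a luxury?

At I = 36600: Q = 6.328.
dQ/dI = 10.69/I = 0.000292077 at this income.
η = (dQ/dI)·(I/Q) = 0.000292077 × (36600/6.328) = 1.689.
Since η > 1, the good is a luxury.

1.689 (luxury)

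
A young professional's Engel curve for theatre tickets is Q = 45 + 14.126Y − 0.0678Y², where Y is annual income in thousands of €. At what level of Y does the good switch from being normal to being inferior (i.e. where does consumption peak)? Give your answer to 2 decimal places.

dQ/dY = 14.126 − 0.1356Y.
The good is inferior where dQ/dY < 0. Setting dQ/dY = 0 gives Y = 14.126 / 0.1356 = 104.17.

104.17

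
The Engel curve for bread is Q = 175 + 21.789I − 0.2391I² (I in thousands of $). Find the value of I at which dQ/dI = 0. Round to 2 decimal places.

dQ/dI = 21.789 − 0.4782I.
The good is inferior where dQ/dI < 0. Setting dQ/dI = 0 gives I = 21.789 / 0.4782 = 45.56.

45.56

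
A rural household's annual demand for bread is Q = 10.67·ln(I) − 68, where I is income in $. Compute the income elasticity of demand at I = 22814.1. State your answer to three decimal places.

0.273

At I = 22814.1: Q = 39.075.
dQ/dI = 10.67/I = 0.000467693 at this income.
η = (dQ/dI)·(I/Q) = 0.000467693 × (22814.1/39.075) = 0.273.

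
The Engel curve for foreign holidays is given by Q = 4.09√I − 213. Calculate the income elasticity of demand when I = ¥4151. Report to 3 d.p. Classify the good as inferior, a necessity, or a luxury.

2.608 (luxury)

At I = 4151: Q = 50.512.
dQ/dI = 4.09/(2√I) = 0.0317407 at this income.
η = (dQ/dI)·(I/Q) = 0.0317407 × (4151/50.512) = 2.608.
Since η > 1, the good is a luxury.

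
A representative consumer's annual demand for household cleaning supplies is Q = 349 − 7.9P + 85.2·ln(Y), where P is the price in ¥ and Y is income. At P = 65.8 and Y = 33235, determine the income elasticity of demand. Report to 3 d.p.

0.119

At P = 65.8, Y = 33235: Q = 716.228.
Holding P constant, ∂Q/∂Y = 85.2/Y = 0.00256356.
η_Y = (∂Q/∂Y)·(Y/Q) = 0.00256356 × (33235/716.228) = 0.119.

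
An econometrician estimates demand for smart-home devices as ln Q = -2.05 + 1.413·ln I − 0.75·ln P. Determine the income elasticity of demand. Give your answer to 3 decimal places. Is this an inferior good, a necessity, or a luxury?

1.413 (luxury)

In a log-linear demand, the coefficient on ln I is the income elasticity.
So η = 1.413.
η > 1 ⇒ luxury.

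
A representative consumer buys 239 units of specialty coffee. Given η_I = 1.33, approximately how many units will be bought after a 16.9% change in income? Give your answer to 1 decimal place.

%ΔQ ≈ η × %ΔI = 1.33 × 16.9% = 22.477%.
New Q ≈ 239 × (1 + 0.22477) = 292.7.

292.7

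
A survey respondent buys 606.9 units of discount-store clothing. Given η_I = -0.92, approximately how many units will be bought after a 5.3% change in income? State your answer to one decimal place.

577.3

%ΔQ ≈ η × %ΔI = -0.92 × 5.3% = -4.876%.
New Q ≈ 606.9 × (1 − 0.04876) = 577.3.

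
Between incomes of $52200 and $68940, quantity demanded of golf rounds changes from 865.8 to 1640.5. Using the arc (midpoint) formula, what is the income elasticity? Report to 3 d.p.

ΔQ = 1640.5 − 865.8 = 774.7; midpoint Q̄ = (865.8 + 1640.5)/2 = 1253.15.
ΔI = 68940 − 52200 = 16740; midpoint Ī = (52200 + 68940)/2 = 60570.
η = (ΔQ/Q̄) ÷ (ΔI/Ī) = (774.7/1253.15) ÷ (16740/60570) = 2.237.

2.237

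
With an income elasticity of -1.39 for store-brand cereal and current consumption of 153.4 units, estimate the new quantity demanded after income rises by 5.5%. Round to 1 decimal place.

141.7

%ΔQ ≈ η × %ΔI = -1.39 × 5.5% = -7.645%.
New Q ≈ 153.4 × (1 − 0.07645) = 141.7.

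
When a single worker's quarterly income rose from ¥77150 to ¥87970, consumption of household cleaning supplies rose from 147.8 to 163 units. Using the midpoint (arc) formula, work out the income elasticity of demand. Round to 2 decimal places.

ΔQ = 163 − 147.8 = 15.2; midpoint Q̄ = (147.8 + 163)/2 = 155.4.
ΔI = 87970 − 77150 = 10820; midpoint Ī = (77150 + 87970)/2 = 82560.
η = (ΔQ/Q̄) ÷ (ΔI/Ī) = (15.2/155.4) ÷ (10820/82560) = 0.75.

0.75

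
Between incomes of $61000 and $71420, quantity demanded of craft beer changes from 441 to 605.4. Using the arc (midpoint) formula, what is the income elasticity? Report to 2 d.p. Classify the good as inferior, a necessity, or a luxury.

2.00 (luxury)

ΔQ = 605.4 − 441 = 164.4; midpoint Q̄ = (441 + 605.4)/2 = 523.2.
ΔI = 71420 − 61000 = 10420; midpoint Ī = (61000 + 71420)/2 = 66210.
η = (ΔQ/Q̄) ÷ (ΔI/Ī) = (164.4/523.2) ÷ (10420/66210) = 2.00.
η > 1 ⇒ luxury.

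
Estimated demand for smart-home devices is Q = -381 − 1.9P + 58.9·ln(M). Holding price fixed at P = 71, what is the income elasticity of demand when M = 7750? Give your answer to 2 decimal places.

At P = 71, M = 7750: Q = 11.576.
Holding P constant, ∂Q/∂M = 58.9/M = 0.0076.
η_M = (∂Q/∂M)·(M/Q) = 0.0076 × (7750/11.576) = 5.09.

5.09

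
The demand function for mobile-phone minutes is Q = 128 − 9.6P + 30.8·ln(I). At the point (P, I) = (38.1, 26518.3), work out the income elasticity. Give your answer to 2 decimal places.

At P = 38.1, I = 26518.3: Q = 75.956.
Holding P constant, ∂Q/∂I = 30.8/I = 0.00116146.
η_I = (∂Q/∂I)·(I/Q) = 0.00116146 × (26518.3/75.956) = 0.41.

0.41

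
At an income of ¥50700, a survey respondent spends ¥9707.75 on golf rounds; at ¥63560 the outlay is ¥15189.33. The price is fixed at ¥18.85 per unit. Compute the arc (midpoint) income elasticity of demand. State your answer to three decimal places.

1.956

With a constant price, Q₁ = 9707.75/18.85 = 515.000 and Q₂ = 15189.33/18.85 = 805.800 (equivalently, work directly with expenditure since P cancels).
Midpoint %ΔQ = (15189.33 − 9707.75)/12448.54 = 0.44034; midpoint %ΔI = (63560 − 50700)/57130 = 0.22510.
η = 0.44034 / 0.22510 = 1.956.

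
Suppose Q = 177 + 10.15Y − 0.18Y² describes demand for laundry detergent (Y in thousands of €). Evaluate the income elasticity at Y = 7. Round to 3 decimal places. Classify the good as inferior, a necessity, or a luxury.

0.223 (necessity)

At Y = 7: Q = 239.2300.
dQ/dY = 10.15 − 0.36Y = 7.63000.
η = (dQ/dY)·(Y/Q) = 7.63000 × (7/239.2300) = 0.223.
0 < η < 1 ⇒ necessity.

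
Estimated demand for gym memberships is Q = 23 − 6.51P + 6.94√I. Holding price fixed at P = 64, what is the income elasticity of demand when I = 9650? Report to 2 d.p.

At P = 64, I = 9650: Q = 288.107.
Holding P constant, ∂Q/∂I = 6.94/(2√I) = 0.0353237.
η_I = (∂Q/∂I)·(I/Q) = 0.0353237 × (9650/288.107) = 1.18.

1.18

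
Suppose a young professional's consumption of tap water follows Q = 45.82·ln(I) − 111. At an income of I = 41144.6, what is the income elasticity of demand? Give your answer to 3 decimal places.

At I = 41144.6: Q = 375.831.
dQ/dI = 45.82/I = 0.00111363 at this income.
η = (dQ/dI)·(I/Q) = 0.00111363 × (41144.6/375.831) = 0.122.

0.122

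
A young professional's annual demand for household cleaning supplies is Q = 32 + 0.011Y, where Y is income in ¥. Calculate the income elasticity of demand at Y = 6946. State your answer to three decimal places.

At Y = 6946: Q = 108.406.
dQ/dY = 0.011.
η = (dQ/dY)·(Y/Q) = 0.011 × (6946/108.406) = 0.705.

0.705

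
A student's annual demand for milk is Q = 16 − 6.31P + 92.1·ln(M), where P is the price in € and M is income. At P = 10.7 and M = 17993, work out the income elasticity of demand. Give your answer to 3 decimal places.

0.108

At P = 10.7, M = 17993: Q = 850.855.
Holding P constant, ∂Q/∂M = 92.1/M = 0.00511866.
η_M = (∂Q/∂M)·(M/Q) = 0.00511866 × (17993/850.855) = 0.108.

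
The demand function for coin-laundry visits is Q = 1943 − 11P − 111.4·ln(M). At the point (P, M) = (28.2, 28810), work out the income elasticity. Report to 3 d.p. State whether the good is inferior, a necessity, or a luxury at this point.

At P = 28.2, M = 28810: Q = 488.892.
Holding P constant, ∂Q/∂M = -111.4/M = -0.00386671.
η_M = (∂Q/∂M)·(M/Q) = -0.00386671 × (28810/488.892) = -0.228.
Since η < 0, this is an inferior good.

-0.228 (inferior good)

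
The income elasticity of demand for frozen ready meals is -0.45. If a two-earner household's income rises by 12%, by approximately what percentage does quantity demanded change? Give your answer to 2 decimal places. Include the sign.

-5.40%

%ΔQ ≈ η × %ΔI = -0.45 × 12% = -5.40%.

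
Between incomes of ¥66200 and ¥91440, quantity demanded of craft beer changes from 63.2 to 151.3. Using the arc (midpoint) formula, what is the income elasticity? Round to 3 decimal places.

ΔQ = 151.3 − 63.2 = 88.1; midpoint Q̄ = (63.2 + 151.3)/2 = 107.25.
ΔI = 91440 − 66200 = 25240; midpoint Ī = (66200 + 91440)/2 = 78820.
η = (ΔQ/Q̄) ÷ (ΔI/Ī) = (88.1/107.25) ÷ (25240/78820) = 2.565.

2.565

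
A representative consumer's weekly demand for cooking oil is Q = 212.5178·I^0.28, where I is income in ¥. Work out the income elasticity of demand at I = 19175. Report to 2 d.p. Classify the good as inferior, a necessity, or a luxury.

For Q = A·I^β the income elasticity is constant and equal to β.
Here β = 0.28, so η = 0.28.
Since 0 < η < 1, the good is a necessity.

0.28 (necessity)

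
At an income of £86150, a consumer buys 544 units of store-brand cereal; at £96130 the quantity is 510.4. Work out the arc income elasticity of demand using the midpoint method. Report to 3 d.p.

ΔQ = 510.4 − 544 = -33.6; midpoint Q̄ = (544 + 510.4)/2 = 527.2.
ΔI = 96130 − 86150 = 9980; midpoint Ī = (86150 + 96130)/2 = 91140.
η = (ΔQ/Q̄) ÷ (ΔI/Ī) = (-33.6/527.2) ÷ (9980/91140) = -0.582.

-0.582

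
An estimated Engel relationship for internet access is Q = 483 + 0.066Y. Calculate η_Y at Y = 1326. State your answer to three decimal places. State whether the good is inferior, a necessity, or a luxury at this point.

0.153 (necessity)

At Y = 1326: Q = 570.516.
dQ/dY = 0.066.
η = (dQ/dY)·(Y/Q) = 0.066 × (1326/570.516) = 0.153.
Since 0 < η < 1, the good is a necessity.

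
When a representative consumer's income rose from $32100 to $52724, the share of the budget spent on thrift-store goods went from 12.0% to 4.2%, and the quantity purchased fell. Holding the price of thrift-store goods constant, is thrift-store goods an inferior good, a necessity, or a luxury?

Quantity demanded falls as income rises, so η < 0.

inferior good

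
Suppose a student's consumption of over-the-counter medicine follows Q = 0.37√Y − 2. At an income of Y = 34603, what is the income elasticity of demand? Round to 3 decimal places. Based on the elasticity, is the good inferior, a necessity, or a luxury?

At Y = 34603: Q = 66.827.
dQ/dY = 0.37/(2√Y) = 0.000994523 at this income.
η = (dQ/dY)·(Y/Q) = 0.000994523 × (34603/66.827) = 0.515.
Since 0 < η < 1, the good is a necessity.

0.515 (necessity)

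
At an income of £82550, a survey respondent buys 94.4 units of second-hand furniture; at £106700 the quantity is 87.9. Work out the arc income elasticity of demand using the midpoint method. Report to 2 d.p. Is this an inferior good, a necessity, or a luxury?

-0.28 (inferior good)

ΔQ = 87.9 − 94.4 = -6.5; midpoint Q̄ = (94.4 + 87.9)/2 = 91.15.
ΔI = 106700 − 82550 = 24150; midpoint Ī = (82550 + 106700)/2 = 94625.
η = (ΔQ/Q̄) ÷ (ΔI/Ī) = (-6.5/91.15) ÷ (24150/94625) = -0.28.
η < 0 ⇒ inferior good.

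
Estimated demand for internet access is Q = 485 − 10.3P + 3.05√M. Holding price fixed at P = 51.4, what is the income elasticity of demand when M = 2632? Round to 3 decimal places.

0.698

At P = 51.4, M = 2632: Q = 112.054.
Holding P constant, ∂Q/∂M = 3.05/(2√M) = 0.0297253.
η_M = (∂Q/∂M)·(M/Q) = 0.0297253 × (2632/112.054) = 0.698.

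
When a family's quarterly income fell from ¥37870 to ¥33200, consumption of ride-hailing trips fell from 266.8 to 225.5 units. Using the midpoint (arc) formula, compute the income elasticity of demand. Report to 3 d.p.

1.277

ΔQ = 225.5 − 266.8 = -41.3; midpoint Q̄ = (266.8 + 225.5)/2 = 246.15.
ΔI = 33200 − 37870 = -4670; midpoint Ī = (37870 + 33200)/2 = 35535.
η = (ΔQ/Q̄) ÷ (ΔI/Ī) = (-41.3/246.15) ÷ (-4670/35535) = 1.277.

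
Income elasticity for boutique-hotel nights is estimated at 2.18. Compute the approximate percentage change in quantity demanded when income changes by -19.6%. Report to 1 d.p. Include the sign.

-42.7%

%ΔQ ≈ η × %ΔI = 2.18 × (-19.6%) = -42.7%.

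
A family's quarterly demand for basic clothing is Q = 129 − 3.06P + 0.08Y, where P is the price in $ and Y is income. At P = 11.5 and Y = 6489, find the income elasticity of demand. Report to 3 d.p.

At P = 11.5, Y = 6489: Q = 612.930.
Holding P constant, ∂Q/∂Y = 0.08.
η_Y = (∂Q/∂Y)·(Y/Q) = 0.08 × (6489/612.930) = 0.847.

0.847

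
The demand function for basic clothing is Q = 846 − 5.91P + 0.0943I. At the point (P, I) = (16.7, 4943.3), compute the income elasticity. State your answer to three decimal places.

At P = 16.7, I = 4943.3: Q = 1213.456.
Holding P constant, ∂Q/∂I = 0.0943.
η_I = (∂Q/∂I)·(I/Q) = 0.0943 × (4943.3/1213.456) = 0.384.

0.384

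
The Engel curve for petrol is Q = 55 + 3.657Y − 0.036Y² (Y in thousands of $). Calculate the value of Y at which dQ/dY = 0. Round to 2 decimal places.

dQ/dY = 3.657 − 0.072Y.
The good is inferior where dQ/dY < 0. Setting dQ/dY = 0 gives Y = 3.657 / 0.072 = 50.79.

50.79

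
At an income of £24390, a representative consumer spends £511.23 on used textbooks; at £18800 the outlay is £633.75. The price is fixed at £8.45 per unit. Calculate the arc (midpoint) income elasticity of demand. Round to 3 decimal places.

With a constant price, Q₁ = 511.23/8.45 = 60.501 and Q₂ = 633.75/8.45 = 75.000 (equivalently, work directly with expenditure since P cancels).
Midpoint %ΔQ = (633.75 − 511.23)/572.49 = 0.21401; midpoint %ΔI = (18800 − 24390)/21595 = -0.25886.
η = 0.21401 / -0.25886 = -0.827.

-0.827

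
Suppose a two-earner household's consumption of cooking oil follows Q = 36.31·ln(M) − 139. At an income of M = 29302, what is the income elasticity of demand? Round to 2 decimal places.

At M = 29302: Q = 234.463.
dQ/dM = 36.31/M = 0.00123916 at this income.
η = (dQ/dM)·(M/Q) = 0.00123916 × (29302/234.463) = 0.15.

0.15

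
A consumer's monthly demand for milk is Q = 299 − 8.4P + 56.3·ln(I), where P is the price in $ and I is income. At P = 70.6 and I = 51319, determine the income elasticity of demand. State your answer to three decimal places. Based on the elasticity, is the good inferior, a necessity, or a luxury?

At P = 70.6, I = 51319: Q = 316.579.
Holding P constant, ∂Q/∂I = 56.3/I = 0.00109706.
η_I = (∂Q/∂I)·(I/Q) = 0.00109706 × (51319/316.579) = 0.178.
Since 0 < η < 1, this is a necessity.

0.178 (necessity)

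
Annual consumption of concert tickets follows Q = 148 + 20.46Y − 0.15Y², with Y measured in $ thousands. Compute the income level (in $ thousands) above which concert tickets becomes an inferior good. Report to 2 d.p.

68.20

dQ/dY = 20.46 − 0.3Y.
The good is inferior where dQ/dY < 0. Setting dQ/dY = 0 gives Y = 20.46 / 0.3 = 68.20.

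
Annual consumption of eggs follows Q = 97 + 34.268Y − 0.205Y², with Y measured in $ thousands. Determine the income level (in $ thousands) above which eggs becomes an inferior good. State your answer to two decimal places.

83.58

dQ/dY = 34.268 − 0.41Y.
The good is inferior where dQ/dY < 0. Setting dQ/dY = 0 gives Y = 34.268 / 0.41 = 83.58.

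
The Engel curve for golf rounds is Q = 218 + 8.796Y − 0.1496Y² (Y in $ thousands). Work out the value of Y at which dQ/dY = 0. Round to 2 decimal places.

29.40

dQ/dY = 8.796 − 0.2992Y.
The good is inferior where dQ/dY < 0. Setting dQ/dY = 0 gives Y = 8.796 / 0.2992 = 29.40.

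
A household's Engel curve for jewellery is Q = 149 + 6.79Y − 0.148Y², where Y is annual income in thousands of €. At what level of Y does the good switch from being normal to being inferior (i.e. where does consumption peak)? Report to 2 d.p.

22.94

dQ/dY = 6.79 − 0.296Y.
The good is inferior where dQ/dY < 0. Setting dQ/dY = 0 gives Y = 6.79 / 0.296 = 22.94.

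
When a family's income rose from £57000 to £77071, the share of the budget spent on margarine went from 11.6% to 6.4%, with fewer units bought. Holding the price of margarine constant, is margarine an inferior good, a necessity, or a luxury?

Quantity demanded falls as income rises, so η < 0.

inferior good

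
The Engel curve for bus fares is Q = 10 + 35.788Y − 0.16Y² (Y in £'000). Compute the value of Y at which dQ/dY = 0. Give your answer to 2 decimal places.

dQ/dY = 35.788 − 0.32Y.
The good is inferior where dQ/dY < 0. Setting dQ/dY = 0 gives Y = 35.788 / 0.32 = 111.84.

111.84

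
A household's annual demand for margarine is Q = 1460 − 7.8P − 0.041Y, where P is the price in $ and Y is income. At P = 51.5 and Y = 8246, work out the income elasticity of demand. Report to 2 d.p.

At P = 51.5, Y = 8246: Q = 720.214.
Holding P constant, ∂Q/∂Y = −0.041.
η_Y = (∂Q/∂Y)·(Y/Q) = -0.041 × (8246/720.214) = -0.47.

-0.47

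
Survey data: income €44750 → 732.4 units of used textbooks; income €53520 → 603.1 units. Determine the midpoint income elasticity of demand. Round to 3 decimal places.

-1.085

ΔQ = 603.1 − 732.4 = -129.3; midpoint Q̄ = (732.4 + 603.1)/2 = 667.75.
ΔI = 53520 − 44750 = 8770; midpoint Ī = (44750 + 53520)/2 = 49135.
η = (ΔQ/Q̄) ÷ (ΔI/Ī) = (-129.3/667.75) ÷ (8770/49135) = -1.085.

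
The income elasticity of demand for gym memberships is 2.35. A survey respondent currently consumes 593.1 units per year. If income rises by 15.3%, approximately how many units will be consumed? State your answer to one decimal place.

806.3

%ΔQ ≈ η × %ΔI = 2.35 × 15.3% = 35.955%.
New Q ≈ 593.1 × (1 + 0.35955) = 806.3.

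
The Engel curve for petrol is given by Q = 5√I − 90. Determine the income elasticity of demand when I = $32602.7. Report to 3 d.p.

0.555

At I = 32602.7: Q = 812.811.
dQ/dI = 5/(2√I) = 0.0138456 at this income.
η = (dQ/dI)·(I/Q) = 0.0138456 × (32602.7/812.811) = 0.555.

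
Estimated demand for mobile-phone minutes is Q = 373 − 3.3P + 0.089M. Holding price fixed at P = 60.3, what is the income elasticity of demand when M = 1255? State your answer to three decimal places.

0.391

At P = 60.3, M = 1255: Q = 285.705.
Holding P constant, ∂Q/∂M = 0.089.
η_M = (∂Q/∂M)·(M/Q) = 0.089 × (1255/285.705) = 0.391.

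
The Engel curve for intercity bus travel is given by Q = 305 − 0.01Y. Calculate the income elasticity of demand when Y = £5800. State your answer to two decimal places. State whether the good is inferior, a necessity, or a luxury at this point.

At Y = 5800: Q = 247.000.
dQ/dY = −0.01.
η = (dQ/dY)·(Y/Q) = -0.01 × (5800/247.000) = -0.23.
Since η < 0, the good is an inferior good.

-0.23 (inferior good)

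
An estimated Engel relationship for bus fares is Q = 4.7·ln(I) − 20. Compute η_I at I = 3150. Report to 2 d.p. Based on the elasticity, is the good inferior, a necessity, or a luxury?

0.26 (necessity)

At I = 3150: Q = 17.859.
dQ/dI = 4.7/I = 0.00149206 at this income.
η = (dQ/dI)·(I/Q) = 0.00149206 × (3150/17.859) = 0.26.
Since 0 < η < 1, the good is a necessity.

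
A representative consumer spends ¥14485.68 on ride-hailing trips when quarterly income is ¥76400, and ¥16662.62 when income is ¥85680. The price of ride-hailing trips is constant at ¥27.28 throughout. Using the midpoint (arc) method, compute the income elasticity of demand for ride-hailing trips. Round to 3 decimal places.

With a constant price, Q₁ = 14485.68/27.28 = 531.000 and Q₂ = 16662.62/27.28 = 610.800 (equivalently, work directly with expenditure since P cancels).
Midpoint %ΔQ = (16662.62 − 14485.68)/15574.15 = 0.13978; midpoint %ΔI = (85680 − 76400)/81040 = 0.11451.
η = 0.13978 / 0.11451 = 1.221.

1.221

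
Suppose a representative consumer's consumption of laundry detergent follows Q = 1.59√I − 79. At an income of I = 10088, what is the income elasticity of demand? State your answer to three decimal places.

At I = 10088: Q = 80.698.
dQ/dI = 1.59/(2√I) = 0.00791525 at this income.
η = (dQ/dI)·(I/Q) = 0.00791525 × (10088/80.698) = 0.989.

0.989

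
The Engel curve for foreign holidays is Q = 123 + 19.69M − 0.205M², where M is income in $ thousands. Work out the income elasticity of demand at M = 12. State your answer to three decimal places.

At M = 12: Q = 329.7600.
dQ/dM = 19.69 − 0.41M = 14.77000.
η = (dQ/dM)·(M/Q) = 14.77000 × (12/329.7600) = 0.537.

0.537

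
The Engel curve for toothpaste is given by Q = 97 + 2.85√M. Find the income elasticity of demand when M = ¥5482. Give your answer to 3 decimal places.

At M = 5482: Q = 308.016.
dQ/dM = 2.85/(2√M) = 0.0192462 at this income.
η = (dQ/dM)·(M/Q) = 0.0192462 × (5482/308.016) = 0.343.

0.343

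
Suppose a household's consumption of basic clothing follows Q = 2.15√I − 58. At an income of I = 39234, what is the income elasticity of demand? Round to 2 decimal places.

At I = 39234: Q = 367.863.
dQ/dI = 2.15/(2√I) = 0.00542722 at this income.
η = (dQ/dI)·(I/Q) = 0.00542722 × (39234/367.863) = 0.58.

0.58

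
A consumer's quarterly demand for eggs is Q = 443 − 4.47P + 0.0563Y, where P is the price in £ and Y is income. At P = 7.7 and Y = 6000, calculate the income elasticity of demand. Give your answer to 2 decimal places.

At P = 7.7, Y = 6000: Q = 746.381.
Holding P constant, ∂Q/∂Y = 0.0563.
η_Y = (∂Q/∂Y)·(Y/Q) = 0.0563 × (6000/746.381) = 0.45.

0.45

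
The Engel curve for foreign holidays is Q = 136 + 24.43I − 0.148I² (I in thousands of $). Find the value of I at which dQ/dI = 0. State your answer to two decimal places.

dQ/dI = 24.43 − 0.296I.
The good is inferior where dQ/dI < 0. Setting dQ/dI = 0 gives I = 24.43 / 0.296 = 82.53.

82.53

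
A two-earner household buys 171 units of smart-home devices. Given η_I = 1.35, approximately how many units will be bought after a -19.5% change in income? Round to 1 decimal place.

126.0

%ΔQ ≈ η × %ΔI = 1.35 × (-19.5%) = -26.325%.
New Q ≈ 171 × (1 − 0.26325) = 126.0.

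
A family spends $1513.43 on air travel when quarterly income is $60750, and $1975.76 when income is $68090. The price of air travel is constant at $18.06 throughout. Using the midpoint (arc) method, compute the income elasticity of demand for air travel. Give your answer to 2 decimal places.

With a constant price, Q₁ = 1513.43/18.06 = 83.800 and Q₂ = 1975.76/18.06 = 109.400 (equivalently, work directly with expenditure since P cancels).
Midpoint %ΔQ = (1975.76 − 1513.43)/1744.60 = 0.26501; midpoint %ΔI = (68090 − 60750)/64420 = 0.11394.
η = 0.26501 / 0.11394 = 2.33.

2.33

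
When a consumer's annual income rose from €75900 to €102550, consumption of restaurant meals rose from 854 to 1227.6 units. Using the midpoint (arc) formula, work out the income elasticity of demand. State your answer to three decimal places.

1.202

ΔQ = 1227.6 − 854 = 373.6; midpoint Q̄ = (854 + 1227.6)/2 = 1040.8.
ΔI = 102550 − 75900 = 26650; midpoint Ī = (75900 + 102550)/2 = 89225.
η = (ΔQ/Q̄) ÷ (ΔI/Ī) = (373.6/1040.8) ÷ (26650/89225) = 1.202.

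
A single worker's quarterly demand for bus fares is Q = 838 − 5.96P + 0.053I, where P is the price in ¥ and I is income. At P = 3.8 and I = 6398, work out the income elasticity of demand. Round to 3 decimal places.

0.294

At P = 3.8, I = 6398: Q = 1154.446.
Holding P constant, ∂Q/∂I = 0.053.
η_I = (∂Q/∂I)·(I/Q) = 0.053 × (6398/1154.446) = 0.294.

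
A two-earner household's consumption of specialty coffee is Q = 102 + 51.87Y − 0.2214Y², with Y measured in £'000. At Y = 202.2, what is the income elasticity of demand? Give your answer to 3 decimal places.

-4.951

At Y = 202.2: Q = 1538.2104.
dQ/dY = 51.87 − 0.4428Y = -37.66416.
η = (dQ/dY)·(Y/Q) = -37.66416 × (202.2/1538.2104) = -4.951.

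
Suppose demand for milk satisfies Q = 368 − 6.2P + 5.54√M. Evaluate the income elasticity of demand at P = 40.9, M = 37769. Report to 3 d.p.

0.452

At P = 40.9, M = 37769: Q = 1191.077.
Holding P constant, ∂Q/∂M = 5.54/(2√M) = 0.0142532.
η_M = (∂Q/∂M)·(M/Q) = 0.0142532 × (37769/1191.077) = 0.452.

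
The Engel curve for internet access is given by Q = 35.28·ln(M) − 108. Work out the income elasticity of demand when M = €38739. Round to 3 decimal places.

At M = 38739: Q = 264.719.
dQ/dM = 35.28/M = 0.00091071 at this income.
η = (dQ/dM)·(M/Q) = 0.00091071 × (38739/264.719) = 0.133.

0.133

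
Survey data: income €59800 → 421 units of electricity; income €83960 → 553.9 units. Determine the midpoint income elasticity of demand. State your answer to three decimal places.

ΔQ = 553.9 − 421 = 132.9; midpoint Q̄ = (421 + 553.9)/2 = 487.45.
ΔI = 83960 − 59800 = 24160; midpoint Ī = (59800 + 83960)/2 = 71880.
η = (ΔQ/Q̄) ÷ (ΔI/Ī) = (132.9/487.45) ÷ (24160/71880) = 0.811.

0.811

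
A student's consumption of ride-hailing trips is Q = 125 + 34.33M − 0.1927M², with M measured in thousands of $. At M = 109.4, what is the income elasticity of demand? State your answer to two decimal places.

-0.54

At M = 109.4: Q = 1574.3990.
dQ/dM = 34.33 − 0.3854M = -7.83276.
η = (dQ/dM)·(M/Q) = -7.83276 × (109.4/1574.3990) = -0.54.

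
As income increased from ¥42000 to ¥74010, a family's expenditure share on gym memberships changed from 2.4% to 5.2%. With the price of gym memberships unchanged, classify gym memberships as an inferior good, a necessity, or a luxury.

The budget share rises as income rises, so η > 1.

luxury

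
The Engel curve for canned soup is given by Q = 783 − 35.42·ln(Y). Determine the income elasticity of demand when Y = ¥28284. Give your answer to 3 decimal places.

At Y = 28284: Q = 419.943.
dQ/dY = -35.42/Y = -0.0012523 at this income.
η = (dQ/dY)·(Y/Q) = -0.0012523 × (28284/419.943) = -0.084.

-0.084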